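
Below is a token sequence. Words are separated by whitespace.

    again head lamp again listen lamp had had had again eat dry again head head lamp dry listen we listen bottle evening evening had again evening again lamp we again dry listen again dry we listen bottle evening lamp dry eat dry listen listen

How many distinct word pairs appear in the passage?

44 tokens → 43 bigram windows in total.
Repeated bigrams (each contributes count−1 duplicates):
  dry listen: 3
  again dry: 2
  again head: 2
  bottle evening: 2
  eat dry: 2
  had again: 2
  had had: 2
  head lamp: 2
  … (3 more repeated)
12 duplicate windows → 43 − 12 = 31 distinct.

31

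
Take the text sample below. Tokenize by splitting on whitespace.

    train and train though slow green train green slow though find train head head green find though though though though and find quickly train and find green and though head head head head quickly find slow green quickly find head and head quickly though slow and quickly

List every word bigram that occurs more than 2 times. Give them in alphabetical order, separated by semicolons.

head head; though though

Bigram counts meeting the condition (more than 2 times):
  head head: 4
  though though: 3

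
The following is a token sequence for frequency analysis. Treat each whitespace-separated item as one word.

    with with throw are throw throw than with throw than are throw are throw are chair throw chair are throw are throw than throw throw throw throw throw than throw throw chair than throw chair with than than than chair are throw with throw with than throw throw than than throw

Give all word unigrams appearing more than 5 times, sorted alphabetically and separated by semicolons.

Unigram counts meeting the condition (more than 5 times):
  are: 7
  than: 11
  throw: 22
  with: 6

are; than; throw; with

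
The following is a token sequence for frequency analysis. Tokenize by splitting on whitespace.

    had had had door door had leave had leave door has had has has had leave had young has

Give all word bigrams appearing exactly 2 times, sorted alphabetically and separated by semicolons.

had had; has had; leave had

Bigram counts meeting the condition (exactly 2 times):
  had had: 2
  has had: 2
  leave had: 2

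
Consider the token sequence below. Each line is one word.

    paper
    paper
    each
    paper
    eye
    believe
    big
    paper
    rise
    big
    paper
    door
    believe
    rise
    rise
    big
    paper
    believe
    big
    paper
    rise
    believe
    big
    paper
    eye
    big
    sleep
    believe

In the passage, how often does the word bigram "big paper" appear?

5

Scanning the 27 overlapping bigram windows for "big paper":
  position 7–8: big paper
  position 10–11: big paper
  position 16–17: big paper
  position 19–20: big paper
  position 23–24: big paper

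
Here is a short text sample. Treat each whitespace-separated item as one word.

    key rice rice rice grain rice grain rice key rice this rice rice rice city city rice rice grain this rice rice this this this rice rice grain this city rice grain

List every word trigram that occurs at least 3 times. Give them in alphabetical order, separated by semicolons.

Trigram counts meeting the condition (at least 3 times):
  rice rice grain: 3
  this rice rice: 3

rice rice grain; this rice rice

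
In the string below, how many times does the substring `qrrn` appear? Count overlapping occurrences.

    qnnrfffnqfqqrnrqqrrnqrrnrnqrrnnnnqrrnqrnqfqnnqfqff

Sliding a length-4 window over the 50 characters (47 positions):
  position 17–20: qrrn
  position 21–24: qrrn
  position 27–30: qrrn
  position 34–37: qrrn

4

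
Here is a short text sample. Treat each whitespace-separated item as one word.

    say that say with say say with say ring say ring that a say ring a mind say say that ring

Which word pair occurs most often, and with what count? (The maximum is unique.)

Bigram frequencies (highest first):
  say ring: 3
  say that: 2
  say with: 2
  with say: 2
  say say: 2
  that say: 1
  … (8 more, each ≤ 1)

"say ring", 3 times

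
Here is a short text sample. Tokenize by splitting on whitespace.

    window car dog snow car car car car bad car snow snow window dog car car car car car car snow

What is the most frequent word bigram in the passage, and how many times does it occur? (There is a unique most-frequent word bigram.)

Bigram frequencies (highest first):
  car car: 8
  car snow: 2
  window car: 1
  car dog: 1
  dog snow: 1
  snow car: 1
  … (6 more, each ≤ 1)

"car car", 8 times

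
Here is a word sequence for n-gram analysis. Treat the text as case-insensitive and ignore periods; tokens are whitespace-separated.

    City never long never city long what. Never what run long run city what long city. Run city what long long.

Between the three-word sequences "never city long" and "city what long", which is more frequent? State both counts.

"never city long": 1 occurrence
"city what long": 2 occurrences

"city what long" (2 vs 1)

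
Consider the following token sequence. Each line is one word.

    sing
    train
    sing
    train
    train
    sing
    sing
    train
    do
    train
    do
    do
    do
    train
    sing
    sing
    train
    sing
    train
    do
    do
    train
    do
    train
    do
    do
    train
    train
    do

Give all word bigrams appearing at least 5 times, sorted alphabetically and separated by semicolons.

do train; sing train; train do

Bigram counts meeting the condition (at least 5 times):
  do train: 5
  sing train: 5
  train do: 6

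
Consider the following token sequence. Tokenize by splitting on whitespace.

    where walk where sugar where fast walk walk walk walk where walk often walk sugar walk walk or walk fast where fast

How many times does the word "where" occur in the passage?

Scanning the 22 tokens for "where":
  position 1: where
  position 3: where
  position 5: where
  position 11: where
  position 21: where

5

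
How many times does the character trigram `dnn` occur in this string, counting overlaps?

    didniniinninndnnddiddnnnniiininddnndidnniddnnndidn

Sliding a length-3 window over the 50 characters (48 positions):
  position 14–16: dnn
  position 21–23: dnn
  position 33–35: dnn
  position 38–40: dnn
  position 43–45: dnn

5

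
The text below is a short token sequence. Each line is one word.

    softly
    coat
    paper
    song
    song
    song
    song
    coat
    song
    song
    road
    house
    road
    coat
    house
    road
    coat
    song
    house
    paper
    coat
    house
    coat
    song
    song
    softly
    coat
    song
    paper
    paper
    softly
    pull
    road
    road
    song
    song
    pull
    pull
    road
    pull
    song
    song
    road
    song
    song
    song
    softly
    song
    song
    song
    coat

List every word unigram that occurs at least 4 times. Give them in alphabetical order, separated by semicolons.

Unigram counts meeting the condition (at least 4 times):
  coat: 8
  house: 4
  paper: 4
  pull: 4
  road: 7
  softly: 4
  song: 20

coat; house; paper; pull; road; softly; song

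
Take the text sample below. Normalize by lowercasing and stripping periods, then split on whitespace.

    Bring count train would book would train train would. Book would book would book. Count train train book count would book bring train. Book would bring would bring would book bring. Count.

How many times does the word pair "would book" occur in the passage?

6

Scanning the 31 overlapping bigram windows for "would book":
  position 4–5: would book
  position 9–10: would book
  position 11–12: would book
  position 13–14: would book
  position 20–21: would book
  position 29–30: would book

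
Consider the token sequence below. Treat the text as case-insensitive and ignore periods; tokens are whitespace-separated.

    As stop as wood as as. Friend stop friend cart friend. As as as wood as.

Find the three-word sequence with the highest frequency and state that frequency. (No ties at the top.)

"as wood as", 2 times

Trigram frequencies (highest first):
  as wood as: 2
  as stop as: 1
  stop as wood: 1
  wood as as: 1
  as as friend: 1
  as friend stop: 1
  … (7 more, each ≤ 1)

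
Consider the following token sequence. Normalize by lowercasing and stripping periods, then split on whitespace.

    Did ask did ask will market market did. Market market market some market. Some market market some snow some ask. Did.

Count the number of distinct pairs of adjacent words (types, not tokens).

21 tokens → 20 bigram windows in total.
Repeated bigrams (each contributes count−1 duplicates):
  market market: 4
  market some: 3
  ask did: 2
  did ask: 2
  some market: 2
8 duplicate windows → 20 − 8 = 12 distinct.

12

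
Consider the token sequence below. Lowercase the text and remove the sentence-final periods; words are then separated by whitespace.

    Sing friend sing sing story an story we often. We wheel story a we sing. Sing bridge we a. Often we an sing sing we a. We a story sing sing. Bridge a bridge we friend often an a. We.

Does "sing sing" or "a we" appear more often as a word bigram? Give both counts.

"sing sing": 4 occurrences
"a we": 3 occurrences

"sing sing" (4 vs 3)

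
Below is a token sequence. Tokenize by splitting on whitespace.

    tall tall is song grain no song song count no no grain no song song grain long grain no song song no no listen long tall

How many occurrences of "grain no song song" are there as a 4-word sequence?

Scanning the 23 overlapping 4-gram windows for "grain no song song":
  position 5–8: grain no song song
  position 12–15: grain no song song
  position 18–21: grain no song song

3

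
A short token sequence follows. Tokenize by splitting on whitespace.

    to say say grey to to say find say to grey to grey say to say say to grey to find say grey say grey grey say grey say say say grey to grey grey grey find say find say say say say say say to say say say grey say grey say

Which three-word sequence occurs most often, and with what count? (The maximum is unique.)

"say say say", 6 times

Trigram frequencies (highest first):
  say say say: 6
  say grey say: 4
  to say say: 3
  say say grey: 3
  grey say grey: 3
  say grey to: 2
  … (24 more, each ≤ 2)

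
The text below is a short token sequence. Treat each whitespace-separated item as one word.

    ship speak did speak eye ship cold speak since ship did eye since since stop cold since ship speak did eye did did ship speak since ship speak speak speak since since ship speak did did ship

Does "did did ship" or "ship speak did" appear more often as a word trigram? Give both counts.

"did did ship": 2 occurrences
"ship speak did": 3 occurrences

"ship speak did" (3 vs 2)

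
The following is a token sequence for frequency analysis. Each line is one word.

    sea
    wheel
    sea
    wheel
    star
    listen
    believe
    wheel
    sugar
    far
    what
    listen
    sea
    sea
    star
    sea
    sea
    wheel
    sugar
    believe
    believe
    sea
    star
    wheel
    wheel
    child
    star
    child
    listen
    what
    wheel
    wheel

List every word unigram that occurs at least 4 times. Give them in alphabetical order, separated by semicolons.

sea; star; wheel

Unigram counts meeting the condition (at least 4 times):
  sea: 7
  star: 4
  wheel: 8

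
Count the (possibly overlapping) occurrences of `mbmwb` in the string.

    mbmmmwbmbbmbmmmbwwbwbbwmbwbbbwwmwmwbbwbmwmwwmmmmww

0

Sliding a length-5 window over the 50 characters (46 positions):
  (no match at any position)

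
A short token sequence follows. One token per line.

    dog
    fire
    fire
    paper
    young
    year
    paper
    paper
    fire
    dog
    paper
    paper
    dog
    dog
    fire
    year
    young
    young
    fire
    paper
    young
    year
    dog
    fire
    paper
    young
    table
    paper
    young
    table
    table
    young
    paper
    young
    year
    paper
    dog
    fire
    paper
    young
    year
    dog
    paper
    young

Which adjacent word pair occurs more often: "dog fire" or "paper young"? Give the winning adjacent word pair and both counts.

"paper young" (7 vs 4)

"dog fire": 4 occurrences
"paper young": 7 occurrences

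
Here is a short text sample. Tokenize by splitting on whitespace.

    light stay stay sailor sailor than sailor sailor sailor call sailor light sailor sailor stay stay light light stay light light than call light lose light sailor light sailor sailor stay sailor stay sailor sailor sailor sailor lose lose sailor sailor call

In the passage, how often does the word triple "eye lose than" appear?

0

Scanning the 40 overlapping trigram windows for "eye lose than":
  (none found)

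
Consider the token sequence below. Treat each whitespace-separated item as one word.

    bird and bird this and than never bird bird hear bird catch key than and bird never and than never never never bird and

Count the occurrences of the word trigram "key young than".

Scanning the 22 overlapping trigram windows for "key young than":
  (none found)

0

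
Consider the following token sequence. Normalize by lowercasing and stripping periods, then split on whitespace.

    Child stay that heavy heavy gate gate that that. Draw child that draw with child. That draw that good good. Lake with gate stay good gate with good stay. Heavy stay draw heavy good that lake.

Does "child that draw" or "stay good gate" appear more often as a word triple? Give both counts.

"child that draw": 2 occurrences
"stay good gate": 1 occurrence

"child that draw" (2 vs 1)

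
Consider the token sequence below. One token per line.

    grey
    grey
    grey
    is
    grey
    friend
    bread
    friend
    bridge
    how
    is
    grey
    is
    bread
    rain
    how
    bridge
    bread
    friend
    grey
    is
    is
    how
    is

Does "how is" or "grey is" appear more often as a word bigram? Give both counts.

"grey is" (3 vs 2)

"how is": 2 occurrences
"grey is": 3 occurrences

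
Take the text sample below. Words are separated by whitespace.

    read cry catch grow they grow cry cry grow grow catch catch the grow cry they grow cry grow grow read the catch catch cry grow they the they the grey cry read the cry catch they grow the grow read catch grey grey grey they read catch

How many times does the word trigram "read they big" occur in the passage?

Scanning the 46 overlapping trigram windows for "read they big":
  (none found)

0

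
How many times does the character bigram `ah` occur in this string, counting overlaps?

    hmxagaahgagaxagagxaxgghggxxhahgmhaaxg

2

Sliding a length-2 window over the 37 characters (36 positions):
  position 7–8: ah
  position 29–30: ah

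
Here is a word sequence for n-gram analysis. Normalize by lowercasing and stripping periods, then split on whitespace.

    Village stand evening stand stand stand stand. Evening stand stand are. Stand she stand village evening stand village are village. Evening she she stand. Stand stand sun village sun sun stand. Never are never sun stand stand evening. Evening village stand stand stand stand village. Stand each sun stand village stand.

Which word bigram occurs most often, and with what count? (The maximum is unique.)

"stand stand", 10 times

Bigram frequencies (highest first):
  stand stand: 10
  village stand: 4
  stand village: 4
  stand evening: 3
  evening stand: 3
  sun stand: 3
  … (21 more, each ≤ 2)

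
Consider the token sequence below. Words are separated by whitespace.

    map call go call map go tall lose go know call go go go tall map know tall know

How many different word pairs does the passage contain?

15

19 tokens → 18 bigram windows in total.
Repeated bigrams (each contributes count−1 duplicates):
  call go: 2
  go go: 2
  go tall: 2
3 duplicate windows → 18 − 3 = 15 distinct.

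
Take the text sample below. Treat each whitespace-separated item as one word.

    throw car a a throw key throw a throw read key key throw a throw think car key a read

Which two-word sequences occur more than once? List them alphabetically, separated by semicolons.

Bigram counts meeting the condition (more than once):
  a throw: 3
  key throw: 2
  throw a: 2

a throw; key throw; throw a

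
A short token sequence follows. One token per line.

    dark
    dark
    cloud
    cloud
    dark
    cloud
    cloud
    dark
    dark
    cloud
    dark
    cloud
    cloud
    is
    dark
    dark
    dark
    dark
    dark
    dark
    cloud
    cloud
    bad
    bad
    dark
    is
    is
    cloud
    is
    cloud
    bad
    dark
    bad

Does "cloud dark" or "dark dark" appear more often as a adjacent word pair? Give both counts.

"cloud dark": 3 occurrences
"dark dark": 7 occurrences

"dark dark" (7 vs 3)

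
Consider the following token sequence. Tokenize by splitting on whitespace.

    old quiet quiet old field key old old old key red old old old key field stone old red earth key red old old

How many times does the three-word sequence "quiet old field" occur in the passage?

Scanning the 22 overlapping trigram windows for "quiet old field":
  position 3–5: quiet old field

1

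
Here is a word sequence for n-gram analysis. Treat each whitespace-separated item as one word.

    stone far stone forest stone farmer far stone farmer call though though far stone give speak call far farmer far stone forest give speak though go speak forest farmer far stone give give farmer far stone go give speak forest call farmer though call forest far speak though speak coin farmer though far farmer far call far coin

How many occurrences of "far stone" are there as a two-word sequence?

Scanning the 57 overlapping bigram windows for "far stone":
  position 2–3: far stone
  position 7–8: far stone
  position 13–14: far stone
  position 20–21: far stone
  position 30–31: far stone
  position 35–36: far stone

6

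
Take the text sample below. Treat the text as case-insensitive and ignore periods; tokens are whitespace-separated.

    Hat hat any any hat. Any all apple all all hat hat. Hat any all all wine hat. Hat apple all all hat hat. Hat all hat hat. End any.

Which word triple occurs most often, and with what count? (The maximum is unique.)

"all hat hat", 3 times

Trigram frequencies (highest first):
  all hat hat: 3
  hat hat any: 2
  hat any all: 2
  apple all all: 2
  all all hat: 2
  hat hat hat: 2
  … (15 more, each ≤ 1)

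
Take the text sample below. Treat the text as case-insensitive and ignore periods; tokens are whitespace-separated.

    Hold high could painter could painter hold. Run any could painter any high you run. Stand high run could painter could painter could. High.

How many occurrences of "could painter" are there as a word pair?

5

Scanning the 23 overlapping bigram windows for "could painter":
  position 3–4: could painter
  position 5–6: could painter
  position 10–11: could painter
  position 19–20: could painter
  position 21–22: could painter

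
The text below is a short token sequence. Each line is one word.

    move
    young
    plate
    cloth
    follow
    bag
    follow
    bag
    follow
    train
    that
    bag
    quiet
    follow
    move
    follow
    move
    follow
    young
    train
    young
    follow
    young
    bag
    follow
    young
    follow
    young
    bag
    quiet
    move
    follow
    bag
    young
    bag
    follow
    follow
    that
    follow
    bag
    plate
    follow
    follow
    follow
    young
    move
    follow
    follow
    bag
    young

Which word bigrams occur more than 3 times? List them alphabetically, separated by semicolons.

Bigram counts meeting the condition (more than 3 times):
  bag follow: 4
  follow bag: 5
  follow follow: 4
  follow young: 5
  move follow: 4

bag follow; follow bag; follow follow; follow young; move follow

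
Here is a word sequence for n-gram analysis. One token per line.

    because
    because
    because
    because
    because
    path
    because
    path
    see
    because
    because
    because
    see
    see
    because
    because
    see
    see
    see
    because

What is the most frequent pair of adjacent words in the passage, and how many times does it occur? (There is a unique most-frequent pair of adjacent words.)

"because because", 7 times

Bigram frequencies (highest first):
  because because: 7
  see because: 3
  see see: 3
  because path: 2
  because see: 2
  path because: 1
  … (1 more, each ≤ 1)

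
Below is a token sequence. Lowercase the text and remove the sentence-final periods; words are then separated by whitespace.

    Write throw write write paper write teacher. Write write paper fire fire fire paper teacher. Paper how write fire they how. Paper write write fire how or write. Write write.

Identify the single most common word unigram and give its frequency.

"write", 12 times

Unigram frequencies (highest first):
  write: 12
  paper: 5
  fire: 5
  how: 3
  teacher: 2
  throw: 1
  … (2 more, each ≤ 1)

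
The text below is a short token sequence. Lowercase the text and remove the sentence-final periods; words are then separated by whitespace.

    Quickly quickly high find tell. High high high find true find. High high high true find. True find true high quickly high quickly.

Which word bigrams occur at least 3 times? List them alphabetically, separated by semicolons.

find true; high high; true find

Bigram counts meeting the condition (at least 3 times):
  find true: 3
  high high: 4
  true find: 3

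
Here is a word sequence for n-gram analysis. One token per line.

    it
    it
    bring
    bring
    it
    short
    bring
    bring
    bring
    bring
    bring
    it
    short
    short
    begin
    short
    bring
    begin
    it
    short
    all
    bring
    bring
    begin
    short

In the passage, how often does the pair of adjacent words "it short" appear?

3

Scanning the 24 overlapping bigram windows for "it short":
  position 5–6: it short
  position 12–13: it short
  position 19–20: it short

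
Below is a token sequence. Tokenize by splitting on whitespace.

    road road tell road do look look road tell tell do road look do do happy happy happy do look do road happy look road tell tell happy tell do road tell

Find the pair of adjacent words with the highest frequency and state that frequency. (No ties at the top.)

"road tell", 4 times

Bigram frequencies (highest first):
  road tell: 4
  do road: 3
  do look: 2
  look road: 2
  tell tell: 2
  tell do: 2
  … (14 more, each ≤ 2)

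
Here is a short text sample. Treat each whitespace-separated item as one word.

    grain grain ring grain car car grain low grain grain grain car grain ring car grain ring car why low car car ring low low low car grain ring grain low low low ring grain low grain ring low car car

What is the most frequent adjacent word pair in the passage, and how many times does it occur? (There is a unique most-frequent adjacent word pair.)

"grain ring", 5 times

Bigram frequencies (highest first):
  grain ring: 5
  car grain: 4
  low low: 4
  grain grain: 3
  ring grain: 3
  car car: 3
  … (10 more, each ≤ 3)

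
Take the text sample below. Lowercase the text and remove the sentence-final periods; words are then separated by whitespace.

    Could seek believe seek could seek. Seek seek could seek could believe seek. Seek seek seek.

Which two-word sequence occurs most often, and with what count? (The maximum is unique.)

Bigram frequencies (highest first):
  seek seek: 5
  could seek: 3
  seek could: 3
  believe seek: 2
  seek believe: 1
  could believe: 1

"seek seek", 5 times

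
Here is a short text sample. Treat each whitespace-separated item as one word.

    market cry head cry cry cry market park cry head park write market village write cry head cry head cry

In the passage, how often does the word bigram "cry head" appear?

4

Scanning the 19 overlapping bigram windows for "cry head":
  position 2–3: cry head
  position 9–10: cry head
  position 16–17: cry head
  position 18–19: cry head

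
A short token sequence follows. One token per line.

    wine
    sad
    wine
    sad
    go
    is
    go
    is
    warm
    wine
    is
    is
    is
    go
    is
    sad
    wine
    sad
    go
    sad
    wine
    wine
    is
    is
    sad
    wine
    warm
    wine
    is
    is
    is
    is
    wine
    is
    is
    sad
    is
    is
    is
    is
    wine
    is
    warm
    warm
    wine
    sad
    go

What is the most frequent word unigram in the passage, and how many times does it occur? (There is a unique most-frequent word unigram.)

Unigram frequencies (highest first):
  is: 19
  wine: 11
  sad: 8
  go: 5
  warm: 4

"is", 19 times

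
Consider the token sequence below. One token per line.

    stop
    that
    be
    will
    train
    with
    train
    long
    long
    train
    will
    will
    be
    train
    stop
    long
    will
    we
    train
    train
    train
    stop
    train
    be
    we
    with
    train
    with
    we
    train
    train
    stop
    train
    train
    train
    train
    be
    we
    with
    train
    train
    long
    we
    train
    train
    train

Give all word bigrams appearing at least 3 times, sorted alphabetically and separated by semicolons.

Bigram counts meeting the condition (at least 3 times):
  train stop: 3
  train train: 9
  we train: 3
  with train: 3

train stop; train train; we train; with train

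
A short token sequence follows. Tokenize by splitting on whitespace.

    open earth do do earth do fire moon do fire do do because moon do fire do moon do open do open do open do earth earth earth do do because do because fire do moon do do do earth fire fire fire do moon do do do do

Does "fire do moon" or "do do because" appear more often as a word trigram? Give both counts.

"fire do moon": 3 occurrences
"do do because": 2 occurrences

"fire do moon" (3 vs 2)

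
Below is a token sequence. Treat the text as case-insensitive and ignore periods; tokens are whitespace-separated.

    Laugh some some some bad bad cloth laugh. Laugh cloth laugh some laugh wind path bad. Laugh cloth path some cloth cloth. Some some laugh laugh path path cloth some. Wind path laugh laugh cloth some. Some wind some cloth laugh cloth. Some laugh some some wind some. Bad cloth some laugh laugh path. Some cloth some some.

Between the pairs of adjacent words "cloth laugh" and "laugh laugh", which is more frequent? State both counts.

"laugh laugh" (4 vs 3)

"cloth laugh": 3 occurrences
"laugh laugh": 4 occurrences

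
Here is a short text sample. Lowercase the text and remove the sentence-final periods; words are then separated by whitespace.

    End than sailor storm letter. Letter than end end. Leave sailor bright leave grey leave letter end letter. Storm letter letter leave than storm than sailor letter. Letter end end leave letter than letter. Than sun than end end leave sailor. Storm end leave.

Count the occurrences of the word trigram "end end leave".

3

Scanning the 42 overlapping trigram windows for "end end leave":
  position 8–10: end end leave
  position 29–31: end end leave
  position 38–40: end end leave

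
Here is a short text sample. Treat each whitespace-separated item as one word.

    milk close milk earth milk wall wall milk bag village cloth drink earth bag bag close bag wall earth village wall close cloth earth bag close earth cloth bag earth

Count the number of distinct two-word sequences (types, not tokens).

27

30 tokens → 29 bigram windows in total.
Repeated bigrams (each contributes count−1 duplicates):
  bag close: 2
  earth bag: 2
2 duplicate windows → 29 − 2 = 27 distinct.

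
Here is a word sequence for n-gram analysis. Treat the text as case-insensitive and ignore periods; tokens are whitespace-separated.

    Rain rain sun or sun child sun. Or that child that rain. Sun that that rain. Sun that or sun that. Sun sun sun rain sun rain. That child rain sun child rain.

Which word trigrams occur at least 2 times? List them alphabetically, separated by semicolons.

rain sun that; that rain sun

Trigram counts meeting the condition (at least 2 times):
  rain sun that: 2
  that rain sun: 2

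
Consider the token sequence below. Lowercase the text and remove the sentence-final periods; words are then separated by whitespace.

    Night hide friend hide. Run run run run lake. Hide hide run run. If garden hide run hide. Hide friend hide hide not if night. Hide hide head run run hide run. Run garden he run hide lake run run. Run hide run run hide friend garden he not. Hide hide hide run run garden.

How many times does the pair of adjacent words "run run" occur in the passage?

Scanning the 54 overlapping bigram windows for "run run":
  position 5–6: run run
  position 6–7: run run
  position 7–8: run run
  position 12–13: run run
  position 29–30: run run
  position 32–33: run run
  position 39–40: run run
  position 40–41: run run
  position 43–44: run run
  position 53–54: run run

10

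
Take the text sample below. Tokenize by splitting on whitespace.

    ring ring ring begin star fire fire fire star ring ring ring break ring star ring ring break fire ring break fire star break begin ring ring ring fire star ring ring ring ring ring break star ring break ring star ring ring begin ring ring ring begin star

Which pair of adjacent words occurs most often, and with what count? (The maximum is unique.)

Bigram frequencies (highest first):
  ring ring: 14
  star ring: 5
  ring break: 5
  ring begin: 3
  fire star: 3
  begin star: 2
  … (11 more, each ≤ 2)

"ring ring", 14 times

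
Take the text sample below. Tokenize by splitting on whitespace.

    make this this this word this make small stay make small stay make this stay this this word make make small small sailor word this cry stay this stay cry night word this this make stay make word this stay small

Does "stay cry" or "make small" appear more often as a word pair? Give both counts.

"stay cry": 1 occurrence
"make small": 3 occurrences

"make small" (3 vs 1)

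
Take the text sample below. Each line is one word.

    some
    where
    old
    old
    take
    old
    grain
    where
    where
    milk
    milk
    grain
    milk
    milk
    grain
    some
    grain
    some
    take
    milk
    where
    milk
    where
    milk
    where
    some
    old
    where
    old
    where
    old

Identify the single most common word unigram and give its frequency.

"where", 8 times

Unigram frequencies (highest first):
  where: 8
  milk: 7
  old: 6
  some: 4
  grain: 4
  take: 2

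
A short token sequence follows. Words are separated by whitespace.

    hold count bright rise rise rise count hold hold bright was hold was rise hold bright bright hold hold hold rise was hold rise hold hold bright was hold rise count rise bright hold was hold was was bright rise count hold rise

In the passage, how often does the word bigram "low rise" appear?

Scanning the 42 overlapping bigram windows for "low rise":
  (none found)

0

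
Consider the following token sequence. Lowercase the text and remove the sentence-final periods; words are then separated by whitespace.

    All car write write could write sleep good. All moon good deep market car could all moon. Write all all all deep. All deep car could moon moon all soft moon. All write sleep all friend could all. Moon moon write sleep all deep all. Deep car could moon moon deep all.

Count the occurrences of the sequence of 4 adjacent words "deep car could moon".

2

Scanning the 49 overlapping 4-gram windows for "deep car could moon":
  position 24–27: deep car could moon
  position 46–49: deep car could moon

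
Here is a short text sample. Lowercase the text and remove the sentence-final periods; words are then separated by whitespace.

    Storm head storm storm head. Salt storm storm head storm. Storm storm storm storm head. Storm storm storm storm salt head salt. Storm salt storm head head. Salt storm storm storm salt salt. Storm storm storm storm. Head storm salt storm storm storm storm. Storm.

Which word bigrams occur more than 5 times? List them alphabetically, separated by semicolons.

Bigram counts meeting the condition (more than 5 times):
  salt storm: 6
  storm head: 6
  storm storm: 18

salt storm; storm head; storm storm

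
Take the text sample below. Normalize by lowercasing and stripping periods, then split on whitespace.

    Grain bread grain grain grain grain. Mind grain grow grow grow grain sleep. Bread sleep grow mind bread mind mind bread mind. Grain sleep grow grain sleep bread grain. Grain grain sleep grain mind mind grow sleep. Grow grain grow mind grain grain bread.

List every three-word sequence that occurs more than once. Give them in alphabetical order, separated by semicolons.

Trigram counts meeting the condition (more than once):
  bread grain grain: 2
  grain grain grain: 3
  grain sleep bread: 2
  grow grain sleep: 2
  mind bread mind: 2
  sleep grow grain: 2

bread grain grain; grain grain grain; grain sleep bread; grow grain sleep; mind bread mind; sleep grow grain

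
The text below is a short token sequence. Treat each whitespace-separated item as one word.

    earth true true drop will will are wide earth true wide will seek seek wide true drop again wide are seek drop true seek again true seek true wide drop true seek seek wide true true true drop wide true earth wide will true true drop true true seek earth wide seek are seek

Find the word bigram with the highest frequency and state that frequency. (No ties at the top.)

Bigram frequencies (highest first):
  true true: 5
  true drop: 4
  true seek: 4
  wide true: 3
  drop true: 3
  earth true: 2
  … (26 more, each ≤ 2)

"true true", 5 times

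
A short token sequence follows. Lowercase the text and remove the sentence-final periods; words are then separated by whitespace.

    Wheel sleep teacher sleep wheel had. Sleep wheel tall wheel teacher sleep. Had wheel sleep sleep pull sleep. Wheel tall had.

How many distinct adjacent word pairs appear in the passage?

15

21 tokens → 20 bigram windows in total.
Repeated bigrams (each contributes count−1 duplicates):
  sleep wheel: 3
  teacher sleep: 2
  wheel sleep: 2
  wheel tall: 2
5 duplicate windows → 20 − 5 = 15 distinct.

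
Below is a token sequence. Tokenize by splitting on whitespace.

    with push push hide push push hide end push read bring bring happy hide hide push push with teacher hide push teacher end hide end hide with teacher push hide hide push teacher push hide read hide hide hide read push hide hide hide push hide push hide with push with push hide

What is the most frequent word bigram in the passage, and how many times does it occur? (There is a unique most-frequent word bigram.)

"push hide", 8 times

Bigram frequencies (highest first):
  push hide: 8
  hide push: 6
  hide hide: 6
  with push: 3
  push push: 3
  hide end: 2
  … (17 more, each ≤ 2)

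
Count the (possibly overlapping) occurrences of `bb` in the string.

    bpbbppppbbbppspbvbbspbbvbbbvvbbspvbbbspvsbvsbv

Sliding a length-2 window over the 46 characters (45 positions):
  position 3–4: bb
  position 9–10: bb
  position 10–11: bb
  position 18–19: bb
  position 22–23: bb
  position 25–26: bb
  position 26–27: bb
  position 30–31: bb
  position 35–36: bb
  position 36–37: bb

10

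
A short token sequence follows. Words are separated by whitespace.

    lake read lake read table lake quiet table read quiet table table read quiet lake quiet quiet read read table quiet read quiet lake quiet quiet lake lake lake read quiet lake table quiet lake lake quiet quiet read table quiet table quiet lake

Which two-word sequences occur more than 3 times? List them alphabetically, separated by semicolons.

lake quiet; quiet lake; read quiet; table quiet

Bigram counts meeting the condition (more than 3 times):
  lake quiet: 4
  quiet lake: 6
  read quiet: 4
  table quiet: 4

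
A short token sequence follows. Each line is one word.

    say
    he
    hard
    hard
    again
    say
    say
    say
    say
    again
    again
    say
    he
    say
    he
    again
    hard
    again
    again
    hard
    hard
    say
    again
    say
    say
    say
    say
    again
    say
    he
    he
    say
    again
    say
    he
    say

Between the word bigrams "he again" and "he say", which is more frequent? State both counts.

"he say" (3 vs 1)

"he again": 1 occurrence
"he say": 3 occurrences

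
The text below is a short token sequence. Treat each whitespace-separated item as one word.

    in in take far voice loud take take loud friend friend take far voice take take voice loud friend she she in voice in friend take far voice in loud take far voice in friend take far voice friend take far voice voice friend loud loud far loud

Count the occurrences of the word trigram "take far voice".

6

Scanning the 46 overlapping trigram windows for "take far voice":
  position 3–5: take far voice
  position 12–14: take far voice
  position 26–28: take far voice
  position 31–33: take far voice
  position 36–38: take far voice
  position 40–42: take far voice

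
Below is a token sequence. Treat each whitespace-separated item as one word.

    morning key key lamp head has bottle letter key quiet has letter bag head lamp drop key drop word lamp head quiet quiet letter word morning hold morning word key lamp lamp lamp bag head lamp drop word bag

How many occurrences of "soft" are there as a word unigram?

0

Scanning the 39 tokens for "soft":
  (none found)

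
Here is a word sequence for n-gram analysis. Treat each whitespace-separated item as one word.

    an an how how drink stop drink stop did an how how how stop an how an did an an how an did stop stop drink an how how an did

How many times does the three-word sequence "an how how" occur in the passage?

Scanning the 29 overlapping trigram windows for "an how how":
  position 2–4: an how how
  position 10–12: an how how
  position 27–29: an how how

3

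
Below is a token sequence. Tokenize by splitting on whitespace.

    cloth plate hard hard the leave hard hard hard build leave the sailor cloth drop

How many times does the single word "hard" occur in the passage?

Scanning the 15 tokens for "hard":
  position 3: hard
  position 4: hard
  position 7: hard
  position 8: hard
  position 9: hard

5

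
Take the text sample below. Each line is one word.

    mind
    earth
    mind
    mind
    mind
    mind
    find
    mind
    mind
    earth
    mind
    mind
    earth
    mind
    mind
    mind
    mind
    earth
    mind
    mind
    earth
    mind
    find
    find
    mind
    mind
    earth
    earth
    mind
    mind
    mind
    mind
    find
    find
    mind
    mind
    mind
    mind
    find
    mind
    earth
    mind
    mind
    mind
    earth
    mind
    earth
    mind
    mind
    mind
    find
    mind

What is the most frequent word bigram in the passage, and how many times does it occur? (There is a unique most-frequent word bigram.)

"mind mind", 20 times

Bigram frequencies (highest first):
  mind mind: 20
  mind earth: 9
  earth mind: 9
  mind find: 5
  find mind: 5
  find find: 2
  … (1 more, each ≤ 1)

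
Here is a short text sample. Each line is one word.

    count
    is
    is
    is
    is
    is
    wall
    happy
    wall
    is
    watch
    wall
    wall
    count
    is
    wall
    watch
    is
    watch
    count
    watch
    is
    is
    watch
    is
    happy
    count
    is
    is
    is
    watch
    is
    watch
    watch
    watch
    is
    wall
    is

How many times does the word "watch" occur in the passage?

Scanning the 38 tokens for "watch":
  position 11: watch
  position 17: watch
  position 19: watch
  position 21: watch
  position 24: watch
  position 31: watch
  position 33: watch
  position 34: watch
  position 35: watch

9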